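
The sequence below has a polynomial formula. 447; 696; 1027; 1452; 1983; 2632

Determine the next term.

3411

D1: 249 , 331 , 425 , 531 , 649
D2: 82 , 94 , 106 , 118
D3: 12 , 12 , 12
Constant third difference = 12, so extend:
118 + 12 = 130;  649 + 130 = 779;  2632 + 779 = 3411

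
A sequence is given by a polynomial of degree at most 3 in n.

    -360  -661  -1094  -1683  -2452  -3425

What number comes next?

-301  -433  -589  -769  -973
-132  -156  -180  -204
-24  -24  -24
Third differences constant at -24.
-204 − 24 = -228;  -973 − 228 = -1201;  -3425 − 1201 = -4626

-4626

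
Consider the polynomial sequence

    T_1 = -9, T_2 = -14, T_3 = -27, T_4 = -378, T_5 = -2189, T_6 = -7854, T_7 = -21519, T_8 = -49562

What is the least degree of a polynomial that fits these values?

D1: -5, -13, -351, -1811, -5665, -13665, -28043
D2: -8, -338, -1460, -3854, -8000, -14378
D3: -330, -1122, -2394, -4146, -6378
D4: -792, -1272, -1752, -2232
D5: -480, -480, -480
The fifth differences are constant, so the polynomial has degree 5.

5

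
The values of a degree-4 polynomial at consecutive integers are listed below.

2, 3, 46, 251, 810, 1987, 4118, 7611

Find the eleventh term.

31422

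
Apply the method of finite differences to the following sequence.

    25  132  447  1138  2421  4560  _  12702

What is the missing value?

Using the first 6 terms:
Δ: 107, 315, 691, 1283, 2139
Δ²: 208, 376, 592, 856
Δ³: 168, 216, 264
Δ⁴: 48, 48
Constant fourth difference = 48.
Extend forward: 264 + 48 = 312;  856 + 312 = 1168;  2139 + 1168 = 3307;  4560 + 3307 = 7867

7867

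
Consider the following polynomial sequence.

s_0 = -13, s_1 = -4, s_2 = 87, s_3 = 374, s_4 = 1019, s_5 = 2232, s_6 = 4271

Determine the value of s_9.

18644

Δ: 9 , 91 , 287 , 645 , 1213 , 2039
Δ²: 82 , 196 , 358 , 568 , 826
Δ³: 114 , 162 , 210 , 258
Δ⁴: 48 , 48 , 48
Constant fourth difference = 48, so extend:
258 + 48 = 306;  826 + 306 = 1132;  2039 + 1132 = 3171;  4271 + 3171 = 7442
306 + 48 = 354;  1132 + 354 = 1486;  3171 + 1486 = 4657;  7442 + 4657 = 12099
354 + 48 = 402;  1486 + 402 = 1888;  4657 + 1888 = 6545;  12099 + 6545 = 18644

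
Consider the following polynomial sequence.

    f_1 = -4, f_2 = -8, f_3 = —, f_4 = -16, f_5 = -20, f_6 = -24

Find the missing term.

-12

Using the last 3 terms:
First differences: -4  -4
Constant first difference = -4.
Extend backward: -16 + 4 = -12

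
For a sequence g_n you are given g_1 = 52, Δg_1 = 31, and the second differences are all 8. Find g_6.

Build the table forward from the leading diagonal:
Second differences: 8  8  8  8  8  8
First differences: 31  39  47  55  63  71
g: 52  83  122  169  224  287

287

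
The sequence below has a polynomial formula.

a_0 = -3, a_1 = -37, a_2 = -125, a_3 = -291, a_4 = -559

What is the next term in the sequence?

First differences: -34, -88, -166, -268
Second differences: -54, -78, -102
Third differences: -24, -24
Constant third difference = -24, so extend:
-102 − 24 = -126;  -268 − 126 = -394;  -559 − 394 = -953

-953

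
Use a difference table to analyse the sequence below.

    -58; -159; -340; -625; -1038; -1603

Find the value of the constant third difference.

First differences: -101, -181, -285, -413, -565
Second differences: -80, -104, -128, -152
Third differences: -24, -24, -24

-24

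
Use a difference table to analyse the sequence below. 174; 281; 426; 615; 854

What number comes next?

1149

Δ: 107, 145, 189, 239
Δ²: 38, 44, 50
Δ³: 6, 6
Constant third difference = 6, so extend:
50 + 6 = 56;  239 + 56 = 295;  854 + 295 = 1149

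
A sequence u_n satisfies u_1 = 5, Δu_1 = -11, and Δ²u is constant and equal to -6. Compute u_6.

Build the table forward from the leading diagonal:
Second differences: -6, -6, -6, -6, -6, -6
First differences: -11, -17, -23, -29, -35, -41
u: 5, -6, -23, -46, -75, -110

-110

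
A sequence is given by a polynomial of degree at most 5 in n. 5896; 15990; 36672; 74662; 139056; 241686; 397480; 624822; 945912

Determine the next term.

Δ: 10094 , 20682 , 37990 , 64394 , 102630 , 155794 , 227342 , 321090
Δ²: 10588 , 17308 , 26404 , 38236 , 53164 , 71548 , 93748
Δ³: 6720 , 9096 , 11832 , 14928 , 18384 , 22200
Δ⁴: 2376 , 2736 , 3096 , 3456 , 3816
Δ⁵: 360 , 360 , 360 , 360
Constant fifth difference = 360, so extend:
3816 + 360 = 4176;  22200 + 4176 = 26376;  93748 + 26376 = 120124;  321090 + 120124 = 441214;  945912 + 441214 = 1387126

1387126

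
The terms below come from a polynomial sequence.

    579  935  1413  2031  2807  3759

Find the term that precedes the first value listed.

D1: 356, 478, 618, 776, 952
D2: 122, 140, 158, 176
D3: 18, 18, 18
The third differences are constant at 18.
Work back: 122 − 18 = 104;  356 − 104 = 252;  579 − 252 = 327

327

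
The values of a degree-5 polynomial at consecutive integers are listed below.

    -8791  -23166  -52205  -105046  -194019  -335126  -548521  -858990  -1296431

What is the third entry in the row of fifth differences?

D1: -14375, -29039, -52841, -88973, -141107, -213395, -310469, -437441
D2: -14664, -23802, -36132, -52134, -72288, -97074, -126972
D3: -9138, -12330, -16002, -20154, -24786, -29898
D4: -3192, -3672, -4152, -4632, -5112
D5: -480, -480, -480, -480

-480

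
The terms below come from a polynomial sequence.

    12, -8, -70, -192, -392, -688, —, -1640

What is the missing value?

-1098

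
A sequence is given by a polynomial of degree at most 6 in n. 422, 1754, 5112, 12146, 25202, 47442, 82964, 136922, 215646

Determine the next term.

326762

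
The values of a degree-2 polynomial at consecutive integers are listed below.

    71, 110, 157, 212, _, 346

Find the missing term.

275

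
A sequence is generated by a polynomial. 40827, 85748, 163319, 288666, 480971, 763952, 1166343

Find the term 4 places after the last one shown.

4747127

D1: 44921, 77571, 125347, 192305, 282981, 402391
D2: 32650, 47776, 66958, 90676, 119410
D3: 15126, 19182, 23718, 28734
D4: 4056, 4536, 5016
D5: 480, 480
The fifth differences are constant (480).
5016 + 480 = 5496;  28734 + 5496 = 34230;  119410 + 34230 = 153640;  402391 + 153640 = 556031;  1166343 + 556031 = 1722374
5496 + 480 = 5976;  34230 + 5976 = 40206;  153640 + 40206 = 193846;  556031 + 193846 = 749877;  1722374 + 749877 = 2472251
5976 + 480 = 6456;  40206 + 6456 = 46662;  193846 + 46662 = 240508;  749877 + 240508 = 990385;  2472251 + 990385 = 3462636
6456 + 480 = 6936;  46662 + 6936 = 53598;  240508 + 53598 = 294106;  990385 + 294106 = 1284491;  3462636 + 1284491 = 4747127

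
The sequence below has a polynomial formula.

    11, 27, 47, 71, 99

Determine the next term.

131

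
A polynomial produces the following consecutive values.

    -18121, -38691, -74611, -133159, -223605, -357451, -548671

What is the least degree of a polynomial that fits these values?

5

-20570, -35920, -58548, -90446, -133846, -191220
-15350, -22628, -31898, -43400, -57374
-7278, -9270, -11502, -13974
-1992, -2232, -2472
-240, -240
The fifth differences are constant, so the polynomial has degree 5.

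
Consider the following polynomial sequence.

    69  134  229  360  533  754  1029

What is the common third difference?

6

Δ: 65, 95, 131, 173, 221, 275
Δ²: 30, 36, 42, 48, 54
Δ³: 6, 6, 6, 6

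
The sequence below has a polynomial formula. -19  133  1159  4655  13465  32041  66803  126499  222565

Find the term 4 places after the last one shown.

152 , 1026 , 3496 , 8810 , 18576 , 34762 , 59696 , 96066
874 , 2470 , 5314 , 9766 , 16186 , 24934 , 36370
1596 , 2844 , 4452 , 6420 , 8748 , 11436
1248 , 1608 , 1968 , 2328 , 2688
360 , 360 , 360 , 360
Fifth differences constant at 360.
2688 + 360 = 3048;  11436 + 3048 = 14484;  36370 + 14484 = 50854;  96066 + 50854 = 146920;  222565 + 146920 = 369485
3048 + 360 = 3408;  14484 + 3408 = 17892;  50854 + 17892 = 68746;  146920 + 68746 = 215666;  369485 + 215666 = 585151
3408 + 360 = 3768;  17892 + 3768 = 21660;  68746 + 21660 = 90406;  215666 + 90406 = 306072;  585151 + 306072 = 891223
3768 + 360 = 4128;  21660 + 4128 = 25788;  90406 + 25788 = 116194;  306072 + 116194 = 422266;  891223 + 422266 = 1313489

1313489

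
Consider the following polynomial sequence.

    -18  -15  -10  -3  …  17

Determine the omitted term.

6

Using the first 4 terms:
3, 5, 7
2, 2
Constant second difference = 2.
Extend forward: 7 + 2 = 9;  -3 + 9 = 6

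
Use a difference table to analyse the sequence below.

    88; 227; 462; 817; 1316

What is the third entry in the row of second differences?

144

Δ: 139, 235, 355, 499
Δ²: 96, 120, 144
Δ³: 24, 24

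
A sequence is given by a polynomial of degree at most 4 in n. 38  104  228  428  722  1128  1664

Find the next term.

Δ: 66, 124, 200, 294, 406, 536
Δ²: 58, 76, 94, 112, 130
Δ³: 18, 18, 18, 18
Constant third difference = 18, so extend:
130 + 18 = 148;  536 + 148 = 684;  1664 + 684 = 2348

2348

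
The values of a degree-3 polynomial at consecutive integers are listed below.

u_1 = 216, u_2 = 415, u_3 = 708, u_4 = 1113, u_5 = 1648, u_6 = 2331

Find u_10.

6903

First differences: 199, 293, 405, 535, 683
Second differences: 94, 112, 130, 148
Third differences: 18, 18, 18
The third differences are constant (18).
148 + 18 = 166;  683 + 166 = 849;  2331 + 849 = 3180
166 + 18 = 184;  849 + 184 = 1033;  3180 + 1033 = 4213
184 + 18 = 202;  1033 + 202 = 1235;  4213 + 1235 = 5448
202 + 18 = 220;  1235 + 220 = 1455;  5448 + 1455 = 6903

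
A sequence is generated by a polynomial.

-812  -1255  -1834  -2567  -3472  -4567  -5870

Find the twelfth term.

-443, -579, -733, -905, -1095, -1303
-136, -154, -172, -190, -208
-18, -18, -18, -18
Third differences constant at -18.
-208 − 18 = -226;  -1303 − 226 = -1529;  -5870 − 1529 = -7399
-226 − 18 = -244;  -1529 − 244 = -1773;  -7399 − 1773 = -9172
-244 − 18 = -262;  -1773 − 262 = -2035;  -9172 − 2035 = -11207
-262 − 18 = -280;  -2035 − 280 = -2315;  -11207 − 2315 = -13522
-280 − 18 = -298;  -2315 − 298 = -2613;  -13522 − 2613 = -16135

-16135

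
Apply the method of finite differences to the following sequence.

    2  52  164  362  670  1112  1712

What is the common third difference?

24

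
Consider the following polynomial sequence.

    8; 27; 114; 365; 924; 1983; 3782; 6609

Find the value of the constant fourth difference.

48

D1: 19, 87, 251, 559, 1059, 1799, 2827
D2: 68, 164, 308, 500, 740, 1028
D3: 96, 144, 192, 240, 288
D4: 48, 48, 48, 48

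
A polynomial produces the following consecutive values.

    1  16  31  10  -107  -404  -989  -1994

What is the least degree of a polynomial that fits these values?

D1: 15, 15, -21, -117, -297, -585, -1005
D2: 0, -36, -96, -180, -288, -420
D3: -36, -60, -84, -108, -132
D4: -24, -24, -24, -24
The fourth differences are constant, so the polynomial has degree 4.

4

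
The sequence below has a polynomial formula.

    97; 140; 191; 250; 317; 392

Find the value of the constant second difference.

Δ: 43, 51, 59, 67, 75
Δ²: 8, 8, 8, 8

8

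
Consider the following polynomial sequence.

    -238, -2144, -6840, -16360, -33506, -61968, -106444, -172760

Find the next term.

-267990

D1: -1906, -4696, -9520, -17146, -28462, -44476, -66316
D2: -2790, -4824, -7626, -11316, -16014, -21840
D3: -2034, -2802, -3690, -4698, -5826
D4: -768, -888, -1008, -1128
D5: -120, -120, -120
Constant fifth difference = -120, so extend:
-1128 − 120 = -1248;  -5826 − 1248 = -7074;  -21840 − 7074 = -28914;  -66316 − 28914 = -95230;  -172760 − 95230 = -267990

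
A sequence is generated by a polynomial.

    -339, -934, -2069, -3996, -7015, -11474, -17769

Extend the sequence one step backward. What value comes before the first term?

-80

-595, -1135, -1927, -3019, -4459, -6295
-540, -792, -1092, -1440, -1836
-252, -300, -348, -396
-48, -48, -48
The fourth differences are constant at -48.
Work back: -252 + 48 = -204;  -540 + 204 = -336;  -595 + 336 = -259;  -339 + 259 = -80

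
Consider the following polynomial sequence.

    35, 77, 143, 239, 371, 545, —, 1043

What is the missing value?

767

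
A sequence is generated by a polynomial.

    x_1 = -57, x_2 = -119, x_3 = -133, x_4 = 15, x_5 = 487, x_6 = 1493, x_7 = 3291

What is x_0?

-62  -14  148  472  1006  1798
48  162  324  534  792
114  162  210  258
48  48  48
The fourth differences are constant at 48.
Work back: 114 − 48 = 66;  48 − 66 = -18;  -62 + 18 = -44;  -57 + 44 = -13

-13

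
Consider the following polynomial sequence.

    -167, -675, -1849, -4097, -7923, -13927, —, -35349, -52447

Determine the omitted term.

Using the first 6 terms:
Δ: -508, -1174, -2248, -3826, -6004
Δ²: -666, -1074, -1578, -2178
Δ³: -408, -504, -600
Δ⁴: -96, -96
Constant fourth difference = -96.
Extend forward: -600 − 96 = -696;  -2178 − 696 = -2874;  -6004 − 2874 = -8878;  -13927 − 8878 = -22805

-22805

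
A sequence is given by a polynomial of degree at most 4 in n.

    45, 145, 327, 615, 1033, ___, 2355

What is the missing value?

Using the first 5 terms:
100  182  288  418
82  106  130
24  24
Constant third difference = 24.
Extend forward: 130 + 24 = 154;  418 + 154 = 572;  1033 + 572 = 1605

1605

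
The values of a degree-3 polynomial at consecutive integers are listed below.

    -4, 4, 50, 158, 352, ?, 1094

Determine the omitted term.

Using the first 5 terms:
First differences: 8, 46, 108, 194
Second differences: 38, 62, 86
Third differences: 24, 24
Constant third difference = 24.
Extend forward: 86 + 24 = 110;  194 + 110 = 304;  352 + 304 = 656

656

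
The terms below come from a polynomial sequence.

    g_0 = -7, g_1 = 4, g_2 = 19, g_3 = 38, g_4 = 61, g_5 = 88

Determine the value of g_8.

Δ: 11 , 15 , 19 , 23 , 27
Δ²: 4 , 4 , 4 , 4
Second differences constant at 4.
27 + 4 = 31;  88 + 31 = 119
31 + 4 = 35;  119 + 35 = 154
35 + 4 = 39;  154 + 39 = 193

193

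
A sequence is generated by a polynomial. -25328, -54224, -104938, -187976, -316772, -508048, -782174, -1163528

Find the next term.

Δ: -28896 , -50714 , -83038 , -128796 , -191276 , -274126 , -381354
Δ²: -21818 , -32324 , -45758 , -62480 , -82850 , -107228
Δ³: -10506 , -13434 , -16722 , -20370 , -24378
Δ⁴: -2928 , -3288 , -3648 , -4008
Δ⁵: -360 , -360 , -360
The fifth differences are constant (-360).
-4008 − 360 = -4368;  -24378 − 4368 = -28746;  -107228 − 28746 = -135974;  -381354 − 135974 = -517328;  -1163528 − 517328 = -1680856

-1680856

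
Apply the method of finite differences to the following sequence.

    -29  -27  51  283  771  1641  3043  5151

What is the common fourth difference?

D1: 2, 78, 232, 488, 870, 1402, 2108
D2: 76, 154, 256, 382, 532, 706
D3: 78, 102, 126, 150, 174
D4: 24, 24, 24, 24

24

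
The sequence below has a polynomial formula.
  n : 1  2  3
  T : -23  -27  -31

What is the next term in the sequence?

Δ: -4, -4
First differences constant at -4.
-31 − 4 = -35

-35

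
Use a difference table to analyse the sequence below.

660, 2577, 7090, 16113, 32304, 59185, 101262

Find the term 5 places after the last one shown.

First differences: 1917  4513  9023  16191  26881  42077
Second differences: 2596  4510  7168  10690  15196
Third differences: 1914  2658  3522  4506
Fourth differences: 744  864  984
Fifth differences: 120  120
The fifth differences are constant (120).
984 + 120 = 1104;  4506 + 1104 = 5610;  15196 + 5610 = 20806;  42077 + 20806 = 62883;  101262 + 62883 = 164145
1104 + 120 = 1224;  5610 + 1224 = 6834;  20806 + 6834 = 27640;  62883 + 27640 = 90523;  164145 + 90523 = 254668
1224 + 120 = 1344;  6834 + 1344 = 8178;  27640 + 8178 = 35818;  90523 + 35818 = 126341;  254668 + 126341 = 381009
1344 + 120 = 1464;  8178 + 1464 = 9642;  35818 + 9642 = 45460;  126341 + 45460 = 171801;  381009 + 171801 = 552810
1464 + 120 = 1584;  9642 + 1584 = 11226;  45460 + 11226 = 56686;  171801 + 56686 = 228487;  552810 + 228487 = 781297

781297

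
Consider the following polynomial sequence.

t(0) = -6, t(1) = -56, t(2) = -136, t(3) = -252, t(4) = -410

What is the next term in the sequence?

-616

First differences: -50, -80, -116, -158
Second differences: -30, -36, -42
Third differences: -6, -6
Constant third difference = -6, so extend:
-42 − 6 = -48;  -158 − 48 = -206;  -410 − 206 = -616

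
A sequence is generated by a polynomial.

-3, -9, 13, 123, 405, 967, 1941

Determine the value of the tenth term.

Δ: -6, 22, 110, 282, 562, 974
Δ²: 28, 88, 172, 280, 412
Δ³: 60, 84, 108, 132
Δ⁴: 24, 24, 24
Fourth differences constant at 24.
132 + 24 = 156;  412 + 156 = 568;  974 + 568 = 1542;  1941 + 1542 = 3483
156 + 24 = 180;  568 + 180 = 748;  1542 + 748 = 2290;  3483 + 2290 = 5773
180 + 24 = 204;  748 + 204 = 952;  2290 + 952 = 3242;  5773 + 3242 = 9015

9015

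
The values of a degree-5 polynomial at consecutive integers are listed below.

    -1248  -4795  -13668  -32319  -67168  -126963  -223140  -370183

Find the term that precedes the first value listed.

First differences: -3547, -8873, -18651, -34849, -59795, -96177, -147043
Second differences: -5326, -9778, -16198, -24946, -36382, -50866
Third differences: -4452, -6420, -8748, -11436, -14484
Fourth differences: -1968, -2328, -2688, -3048
Fifth differences: -360, -360, -360
The fifth differences are constant at -360.
Work back: -1968 + 360 = -1608;  -4452 + 1608 = -2844;  -5326 + 2844 = -2482;  -3547 + 2482 = -1065;  -1248 + 1065 = -183

-183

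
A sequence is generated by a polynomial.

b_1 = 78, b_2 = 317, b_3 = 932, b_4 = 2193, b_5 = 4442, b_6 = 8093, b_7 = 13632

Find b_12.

91697

Δ: 239, 615, 1261, 2249, 3651, 5539
Δ²: 376, 646, 988, 1402, 1888
Δ³: 270, 342, 414, 486
Δ⁴: 72, 72, 72
Fourth differences constant at 72.
486 + 72 = 558;  1888 + 558 = 2446;  5539 + 2446 = 7985;  13632 + 7985 = 21617
558 + 72 = 630;  2446 + 630 = 3076;  7985 + 3076 = 11061;  21617 + 11061 = 32678
630 + 72 = 702;  3076 + 702 = 3778;  11061 + 3778 = 14839;  32678 + 14839 = 47517
702 + 72 = 774;  3778 + 774 = 4552;  14839 + 4552 = 19391;  47517 + 19391 = 66908
774 + 72 = 846;  4552 + 846 = 5398;  19391 + 5398 = 24789;  66908 + 24789 = 91697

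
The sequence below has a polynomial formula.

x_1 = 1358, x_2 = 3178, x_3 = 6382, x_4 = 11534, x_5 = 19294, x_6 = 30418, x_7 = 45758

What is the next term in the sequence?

66262

D1: 1820, 3204, 5152, 7760, 11124, 15340
D2: 1384, 1948, 2608, 3364, 4216
D3: 564, 660, 756, 852
D4: 96, 96, 96
The fourth differences are constant (96).
852 + 96 = 948;  4216 + 948 = 5164;  15340 + 5164 = 20504;  45758 + 20504 = 66262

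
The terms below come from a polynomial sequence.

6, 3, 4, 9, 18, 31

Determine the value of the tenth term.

123

-3  1  5  9  13
4  4  4  4
Second differences constant at 4.
13 + 4 = 17;  31 + 17 = 48
17 + 4 = 21;  48 + 21 = 69
21 + 4 = 25;  69 + 25 = 94
25 + 4 = 29;  94 + 29 = 123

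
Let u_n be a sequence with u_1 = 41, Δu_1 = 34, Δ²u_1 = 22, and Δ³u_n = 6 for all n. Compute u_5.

333

Build the table forward from the leading diagonal:
Δ³: 6  6  6  6  6
Δ²: 22  28  34  40  46
Δ: 34  56  84  118  158
u: 41  75  131  215  333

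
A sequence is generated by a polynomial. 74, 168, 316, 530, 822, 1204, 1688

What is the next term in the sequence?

2286

Δ: 94, 148, 214, 292, 382, 484
Δ²: 54, 66, 78, 90, 102
Δ³: 12, 12, 12, 12
The third differences are constant (12).
102 + 12 = 114;  484 + 114 = 598;  1688 + 598 = 2286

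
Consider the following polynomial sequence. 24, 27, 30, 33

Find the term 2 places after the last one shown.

D1: 3 , 3 , 3
First differences constant at 3.
33 + 3 = 36
36 + 3 = 39

39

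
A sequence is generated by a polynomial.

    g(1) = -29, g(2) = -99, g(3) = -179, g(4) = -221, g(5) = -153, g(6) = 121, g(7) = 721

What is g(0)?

Δ: -70, -80, -42, 68, 274, 600
Δ²: -10, 38, 110, 206, 326
Δ³: 48, 72, 96, 120
Δ⁴: 24, 24, 24
The fourth differences are constant at 24.
Work back: 48 − 24 = 24;  -10 − 24 = -34;  -70 + 34 = -36;  -29 + 36 = 7

7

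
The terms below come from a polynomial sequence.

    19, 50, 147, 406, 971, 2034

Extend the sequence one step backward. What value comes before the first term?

6

31  97  259  565  1063
66  162  306  498
96  144  192
48  48
The fourth differences are constant at 48.
Work back: 96 − 48 = 48;  66 − 48 = 18;  31 − 18 = 13;  19 − 13 = 6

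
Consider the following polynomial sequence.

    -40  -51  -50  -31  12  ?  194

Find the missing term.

85

Using the first 5 terms:
First differences: -11, 1, 19, 43
Second differences: 12, 18, 24
Third differences: 6, 6
Constant third difference = 6.
Extend forward: 24 + 6 = 30;  43 + 30 = 73;  12 + 73 = 85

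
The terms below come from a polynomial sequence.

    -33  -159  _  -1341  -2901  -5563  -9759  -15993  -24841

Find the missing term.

Using the last 6 terms:
Δ: -1560, -2662, -4196, -6234, -8848
Δ²: -1102, -1534, -2038, -2614
Δ³: -432, -504, -576
Δ⁴: -72, -72
Constant fourth difference = -72.
Extend backward: -432 + 72 = -360;  -1102 + 360 = -742;  -1560 + 742 = -818;  -1341 + 818 = -523

-523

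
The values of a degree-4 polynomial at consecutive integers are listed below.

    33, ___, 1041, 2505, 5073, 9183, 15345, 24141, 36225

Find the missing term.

Using the last 7 terms:
Δ: 1464  2568  4110  6162  8796  12084
Δ²: 1104  1542  2052  2634  3288
Δ³: 438  510  582  654
Δ⁴: 72  72  72
Constant fourth difference = 72.
Extend backward: 438 − 72 = 366;  1104 − 366 = 738;  1464 − 738 = 726;  1041 − 726 = 315

315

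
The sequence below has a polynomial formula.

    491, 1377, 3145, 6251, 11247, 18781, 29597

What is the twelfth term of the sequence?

886 , 1768 , 3106 , 4996 , 7534 , 10816
882 , 1338 , 1890 , 2538 , 3282
456 , 552 , 648 , 744
96 , 96 , 96
Fourth differences constant at 96.
744 + 96 = 840;  3282 + 840 = 4122;  10816 + 4122 = 14938;  29597 + 14938 = 44535
840 + 96 = 936;  4122 + 936 = 5058;  14938 + 5058 = 19996;  44535 + 19996 = 64531
936 + 96 = 1032;  5058 + 1032 = 6090;  19996 + 6090 = 26086;  64531 + 26086 = 90617
1032 + 96 = 1128;  6090 + 1128 = 7218;  26086 + 7218 = 33304;  90617 + 33304 = 123921
1128 + 96 = 1224;  7218 + 1224 = 8442;  33304 + 8442 = 41746;  123921 + 41746 = 165667

165667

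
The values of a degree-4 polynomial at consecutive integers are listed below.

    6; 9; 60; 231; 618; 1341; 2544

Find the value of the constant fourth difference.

Δ: 3, 51, 171, 387, 723, 1203
Δ²: 48, 120, 216, 336, 480
Δ³: 72, 96, 120, 144
Δ⁴: 24, 24, 24

24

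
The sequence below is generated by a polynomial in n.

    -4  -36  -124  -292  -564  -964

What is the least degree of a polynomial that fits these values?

3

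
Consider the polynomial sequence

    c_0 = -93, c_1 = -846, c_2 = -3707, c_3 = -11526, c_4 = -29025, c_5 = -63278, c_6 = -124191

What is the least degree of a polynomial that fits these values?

First differences: -753, -2861, -7819, -17499, -34253, -60913
Second differences: -2108, -4958, -9680, -16754, -26660
Third differences: -2850, -4722, -7074, -9906
Fourth differences: -1872, -2352, -2832
Fifth differences: -480, -480
The fifth differences are constant, so the polynomial has degree 5.

5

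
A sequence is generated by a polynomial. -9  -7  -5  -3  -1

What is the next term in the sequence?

D1: 2  2  2  2
Constant first difference = 2, so extend:
-1 + 2 = 1

1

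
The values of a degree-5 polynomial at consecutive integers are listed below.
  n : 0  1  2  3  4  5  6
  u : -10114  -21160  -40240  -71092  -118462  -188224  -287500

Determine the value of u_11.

-11046 , -19080 , -30852 , -47370 , -69762 , -99276
-8034 , -11772 , -16518 , -22392 , -29514
-3738 , -4746 , -5874 , -7122
-1008 , -1128 , -1248
-120 , -120
The fifth differences are constant (-120).
-1248 − 120 = -1368;  -7122 − 1368 = -8490;  -29514 − 8490 = -38004;  -99276 − 38004 = -137280;  -287500 − 137280 = -424780
-1368 − 120 = -1488;  -8490 − 1488 = -9978;  -38004 − 9978 = -47982;  -137280 − 47982 = -185262;  -424780 − 185262 = -610042
-1488 − 120 = -1608;  -9978 − 1608 = -11586;  -47982 − 11586 = -59568;  -185262 − 59568 = -244830;  -610042 − 244830 = -854872
-1608 − 120 = -1728;  -11586 − 1728 = -13314;  -59568 − 13314 = -72882;  -244830 − 72882 = -317712;  -854872 − 317712 = -1172584
-1728 − 120 = -1848;  -13314 − 1848 = -15162;  -72882 − 15162 = -88044;  -317712 − 88044 = -405756;  -1172584 − 405756 = -1578340

-1578340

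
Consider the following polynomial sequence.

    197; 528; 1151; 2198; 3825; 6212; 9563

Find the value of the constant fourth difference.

24

Δ: 331, 623, 1047, 1627, 2387, 3351
Δ²: 292, 424, 580, 760, 964
Δ³: 132, 156, 180, 204
Δ⁴: 24, 24, 24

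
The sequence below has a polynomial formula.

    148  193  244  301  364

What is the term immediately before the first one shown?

D1: 45  51  57  63
D2: 6  6  6
The second differences are constant at 6.
Work back: 45 − 6 = 39;  148 − 39 = 109

109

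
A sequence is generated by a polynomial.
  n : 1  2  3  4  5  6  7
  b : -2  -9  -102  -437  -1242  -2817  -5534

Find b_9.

Δ: -7 , -93 , -335 , -805 , -1575 , -2717
Δ²: -86 , -242 , -470 , -770 , -1142
Δ³: -156 , -228 , -300 , -372
Δ⁴: -72 , -72 , -72
Fourth differences constant at -72.
-372 − 72 = -444;  -1142 − 444 = -1586;  -2717 − 1586 = -4303;  -5534 − 4303 = -9837
-444 − 72 = -516;  -1586 − 516 = -2102;  -4303 − 2102 = -6405;  -9837 − 6405 = -16242

-16242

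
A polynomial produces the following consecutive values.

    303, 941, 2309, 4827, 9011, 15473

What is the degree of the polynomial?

4

D1: 638, 1368, 2518, 4184, 6462
D2: 730, 1150, 1666, 2278
D3: 420, 516, 612
D4: 96, 96
The fourth differences are constant, so the polynomial has degree 4.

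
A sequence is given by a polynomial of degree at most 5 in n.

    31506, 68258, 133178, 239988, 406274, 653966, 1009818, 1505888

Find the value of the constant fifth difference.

480

First differences: 36752, 64920, 106810, 166286, 247692, 355852, 496070
Second differences: 28168, 41890, 59476, 81406, 108160, 140218
Third differences: 13722, 17586, 21930, 26754, 32058
Fourth differences: 3864, 4344, 4824, 5304
Fifth differences: 480, 480, 480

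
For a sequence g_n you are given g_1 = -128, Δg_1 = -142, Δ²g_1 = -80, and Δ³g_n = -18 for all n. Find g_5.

Build the table forward from the leading diagonal:
Third differences: -18, -18, -18, -18, -18
Second differences: -80, -98, -116, -134, -152
First differences: -142, -222, -320, -436, -570
g: -128, -270, -492, -812, -1248

-1248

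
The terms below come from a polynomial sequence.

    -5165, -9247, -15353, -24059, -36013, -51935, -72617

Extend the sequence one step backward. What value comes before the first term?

-2603

First differences: -4082  -6106  -8706  -11954  -15922  -20682
Second differences: -2024  -2600  -3248  -3968  -4760
Third differences: -576  -648  -720  -792
Fourth differences: -72  -72  -72
The fourth differences are constant at -72.
Work back: -576 + 72 = -504;  -2024 + 504 = -1520;  -4082 + 1520 = -2562;  -5165 + 2562 = -2603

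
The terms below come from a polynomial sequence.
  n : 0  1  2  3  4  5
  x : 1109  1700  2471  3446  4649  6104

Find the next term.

Δ: 591 , 771 , 975 , 1203 , 1455
Δ²: 180 , 204 , 228 , 252
Δ³: 24 , 24 , 24
The third differences are constant (24).
252 + 24 = 276;  1455 + 276 = 1731;  6104 + 1731 = 7835

7835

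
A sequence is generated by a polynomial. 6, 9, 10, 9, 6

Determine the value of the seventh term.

-6

3, 1, -1, -3
-2, -2, -2
Constant second difference = -2, so extend:
-3 − 2 = -5;  6 − 5 = 1
-5 − 2 = -7;  1 − 7 = -6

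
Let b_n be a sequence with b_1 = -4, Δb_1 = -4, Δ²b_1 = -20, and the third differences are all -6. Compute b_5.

-164

Build the table forward from the leading diagonal:
Third differences: -6  -6  -6  -6  -6
Second differences: -20  -26  -32  -38  -44
First differences: -4  -24  -50  -82  -120
b: -4  -8  -32  -82  -164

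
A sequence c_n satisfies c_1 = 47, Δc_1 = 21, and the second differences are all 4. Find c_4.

122

Build the table forward from the leading diagonal:
Second differences: 4, 4, 4, 4
First differences: 21, 25, 29, 33
c: 47, 68, 93, 122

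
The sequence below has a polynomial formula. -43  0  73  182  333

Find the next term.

532

43  73  109  151
30  36  42
6  6
The third differences are constant (6).
42 + 6 = 48;  151 + 48 = 199;  333 + 199 = 532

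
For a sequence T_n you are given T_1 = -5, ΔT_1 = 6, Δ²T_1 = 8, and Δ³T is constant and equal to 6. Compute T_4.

Build the table forward from the leading diagonal:
Third differences: 6, 6, 6, 6
Second differences: 8, 14, 20, 26
First differences: 6, 14, 28, 48
T: -5, 1, 15, 43

43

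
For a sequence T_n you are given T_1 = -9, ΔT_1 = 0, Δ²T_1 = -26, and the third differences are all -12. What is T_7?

-639

Build the table forward from the leading diagonal:
Δ³: -12, -12, -12, -12, -12, -12, -12
Δ²: -26, -38, -50, -62, -74, -86, -98
Δ: 0, -26, -64, -114, -176, -250, -336
T: -9, -9, -35, -99, -213, -389, -639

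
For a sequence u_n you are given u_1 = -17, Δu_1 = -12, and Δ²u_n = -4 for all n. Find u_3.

-45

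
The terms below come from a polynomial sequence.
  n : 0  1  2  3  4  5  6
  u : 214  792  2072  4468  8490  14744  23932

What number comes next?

D1: 578, 1280, 2396, 4022, 6254, 9188
D2: 702, 1116, 1626, 2232, 2934
D3: 414, 510, 606, 702
D4: 96, 96, 96
Constant fourth difference = 96, so extend:
702 + 96 = 798;  2934 + 798 = 3732;  9188 + 3732 = 12920;  23932 + 12920 = 36852

36852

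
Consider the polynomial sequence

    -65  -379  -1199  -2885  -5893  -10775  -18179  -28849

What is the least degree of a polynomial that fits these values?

-314, -820, -1686, -3008, -4882, -7404, -10670
-506, -866, -1322, -1874, -2522, -3266
-360, -456, -552, -648, -744
-96, -96, -96, -96
The fourth differences are constant, so the polynomial has degree 4.

4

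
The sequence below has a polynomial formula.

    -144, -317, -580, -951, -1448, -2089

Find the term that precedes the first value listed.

-43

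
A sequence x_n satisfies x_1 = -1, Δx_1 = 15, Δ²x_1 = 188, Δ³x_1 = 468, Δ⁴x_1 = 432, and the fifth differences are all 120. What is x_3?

Build the table forward from the leading diagonal:
D5: 120  120  120
D4: 432  552  672
D3: 468  900  1452
D2: 188  656  1556
D1: 15  203  859
x: -1  14  217

217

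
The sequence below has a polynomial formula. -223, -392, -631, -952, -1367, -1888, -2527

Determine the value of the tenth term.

First differences: -169, -239, -321, -415, -521, -639
Second differences: -70, -82, -94, -106, -118
Third differences: -12, -12, -12, -12
The third differences are constant (-12).
-118 − 12 = -130;  -639 − 130 = -769;  -2527 − 769 = -3296
-130 − 12 = -142;  -769 − 142 = -911;  -3296 − 911 = -4207
-142 − 12 = -154;  -911 − 154 = -1065;  -4207 − 1065 = -5272

-5272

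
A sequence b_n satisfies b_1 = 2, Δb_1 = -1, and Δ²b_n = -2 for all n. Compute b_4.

-7

Build the table forward from the leading diagonal:
Second differences: -2, -2, -2, -2
First differences: -1, -3, -5, -7
b: 2, 1, -2, -7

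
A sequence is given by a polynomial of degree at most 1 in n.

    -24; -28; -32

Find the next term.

-36

-4, -4
Constant first difference = -4, so extend:
-32 − 4 = -36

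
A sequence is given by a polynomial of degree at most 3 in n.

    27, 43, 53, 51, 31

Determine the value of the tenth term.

-549

Δ: 16, 10, -2, -20
Δ²: -6, -12, -18
Δ³: -6, -6
The third differences are constant (-6).
-18 − 6 = -24;  -20 − 24 = -44;  31 − 44 = -13
-24 − 6 = -30;  -44 − 30 = -74;  -13 − 74 = -87
-30 − 6 = -36;  -74 − 36 = -110;  -87 − 110 = -197
-36 − 6 = -42;  -110 − 42 = -152;  -197 − 152 = -349
-42 − 6 = -48;  -152 − 48 = -200;  -349 − 200 = -549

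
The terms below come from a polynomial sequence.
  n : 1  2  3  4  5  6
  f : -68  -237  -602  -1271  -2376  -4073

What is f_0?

-11

-169, -365, -669, -1105, -1697
-196, -304, -436, -592
-108, -132, -156
-24, -24
The fourth differences are constant at -24.
Work back: -108 + 24 = -84;  -196 + 84 = -112;  -169 + 112 = -57;  -68 + 57 = -11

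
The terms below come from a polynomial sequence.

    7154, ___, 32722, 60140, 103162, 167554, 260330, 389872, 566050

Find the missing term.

16270

Using the last 7 terms:
First differences: 27418  43022  64392  92776  129542  176178
Second differences: 15604  21370  28384  36766  46636
Third differences: 5766  7014  8382  9870
Fourth differences: 1248  1368  1488
Fifth differences: 120  120
Constant fifth difference = 120.
Extend backward: 1248 − 120 = 1128;  5766 − 1128 = 4638;  15604 − 4638 = 10966;  27418 − 10966 = 16452;  32722 − 16452 = 16270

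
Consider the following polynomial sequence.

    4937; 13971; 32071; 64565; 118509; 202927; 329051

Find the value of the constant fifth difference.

D1: 9034, 18100, 32494, 53944, 84418, 126124
D2: 9066, 14394, 21450, 30474, 41706
D3: 5328, 7056, 9024, 11232
D4: 1728, 1968, 2208
D5: 240, 240

240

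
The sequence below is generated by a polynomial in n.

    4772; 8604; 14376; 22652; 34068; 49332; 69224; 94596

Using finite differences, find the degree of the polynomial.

4

Δ: 3832, 5772, 8276, 11416, 15264, 19892, 25372
Δ²: 1940, 2504, 3140, 3848, 4628, 5480
Δ³: 564, 636, 708, 780, 852
Δ⁴: 72, 72, 72, 72
The fourth differences are constant, so the polynomial has degree 4.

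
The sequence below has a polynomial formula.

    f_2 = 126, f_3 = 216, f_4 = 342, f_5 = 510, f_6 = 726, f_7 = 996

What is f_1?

D1: 90, 126, 168, 216, 270
D2: 36, 42, 48, 54
D3: 6, 6, 6
The third differences are constant at 6.
Work back: 36 − 6 = 30;  90 − 30 = 60;  126 − 60 = 66

66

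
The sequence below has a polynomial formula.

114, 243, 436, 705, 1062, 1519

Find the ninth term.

Δ: 129, 193, 269, 357, 457
Δ²: 64, 76, 88, 100
Δ³: 12, 12, 12
The third differences are constant (12).
100 + 12 = 112;  457 + 112 = 569;  1519 + 569 = 2088
112 + 12 = 124;  569 + 124 = 693;  2088 + 693 = 2781
124 + 12 = 136;  693 + 136 = 829;  2781 + 829 = 3610

3610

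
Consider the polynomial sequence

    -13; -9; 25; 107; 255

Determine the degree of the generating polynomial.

3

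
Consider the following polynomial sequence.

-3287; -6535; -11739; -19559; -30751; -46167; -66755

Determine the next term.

-93559

-3248  -5204  -7820  -11192  -15416  -20588
-1956  -2616  -3372  -4224  -5172
-660  -756  -852  -948
-96  -96  -96
Fourth differences constant at -96.
-948 − 96 = -1044;  -5172 − 1044 = -6216;  -20588 − 6216 = -26804;  -66755 − 26804 = -93559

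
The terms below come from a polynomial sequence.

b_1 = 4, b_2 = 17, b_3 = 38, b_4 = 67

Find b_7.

202

Δ: 13, 21, 29
Δ²: 8, 8
The second differences are constant (8).
29 + 8 = 37;  67 + 37 = 104
37 + 8 = 45;  104 + 45 = 149
45 + 8 = 53;  149 + 53 = 202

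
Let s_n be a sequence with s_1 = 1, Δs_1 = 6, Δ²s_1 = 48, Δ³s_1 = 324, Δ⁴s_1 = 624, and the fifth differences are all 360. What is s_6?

Build the table forward from the leading diagonal:
D5: 360, 360, 360, 360, 360, 360
D4: 624, 984, 1344, 1704, 2064, 2424
D3: 324, 948, 1932, 3276, 4980, 7044
D2: 48, 372, 1320, 3252, 6528, 11508
D1: 6, 54, 426, 1746, 4998, 11526
s: 1, 7, 61, 487, 2233, 7231

7231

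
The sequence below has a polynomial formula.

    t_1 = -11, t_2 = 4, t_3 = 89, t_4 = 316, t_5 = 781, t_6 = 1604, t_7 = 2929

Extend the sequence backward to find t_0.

Δ: 15, 85, 227, 465, 823, 1325
Δ²: 70, 142, 238, 358, 502
Δ³: 72, 96, 120, 144
Δ⁴: 24, 24, 24
The fourth differences are constant at 24.
Work back: 72 − 24 = 48;  70 − 48 = 22;  15 − 22 = -7;  -11 + 7 = -4

-4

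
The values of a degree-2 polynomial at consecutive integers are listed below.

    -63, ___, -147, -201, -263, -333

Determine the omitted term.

Using the last 4 terms:
D1: -54, -62, -70
D2: -8, -8
Constant second difference = -8.
Extend backward: -54 + 8 = -46;  -147 + 46 = -101

-101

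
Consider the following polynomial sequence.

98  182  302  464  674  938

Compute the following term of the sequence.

1262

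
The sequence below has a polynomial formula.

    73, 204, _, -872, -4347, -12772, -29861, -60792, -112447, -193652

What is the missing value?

Using the last 7 terms:
-3475, -8425, -17089, -30931, -51655, -81205
-4950, -8664, -13842, -20724, -29550
-3714, -5178, -6882, -8826
-1464, -1704, -1944
-240, -240
Constant fifth difference = -240.
Extend backward: -1464 + 240 = -1224;  -3714 + 1224 = -2490;  -4950 + 2490 = -2460;  -3475 + 2460 = -1015;  -872 + 1015 = 143

143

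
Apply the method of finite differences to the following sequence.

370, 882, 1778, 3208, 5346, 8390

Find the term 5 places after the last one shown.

45810

D1: 512  896  1430  2138  3044
D2: 384  534  708  906
D3: 150  174  198
D4: 24  24
Fourth differences constant at 24.
198 + 24 = 222;  906 + 222 = 1128;  3044 + 1128 = 4172;  8390 + 4172 = 12562
222 + 24 = 246;  1128 + 246 = 1374;  4172 + 1374 = 5546;  12562 + 5546 = 18108
246 + 24 = 270;  1374 + 270 = 1644;  5546 + 1644 = 7190;  18108 + 7190 = 25298
270 + 24 = 294;  1644 + 294 = 1938;  7190 + 1938 = 9128;  25298 + 9128 = 34426
294 + 24 = 318;  1938 + 318 = 2256;  9128 + 2256 = 11384;  34426 + 11384 = 45810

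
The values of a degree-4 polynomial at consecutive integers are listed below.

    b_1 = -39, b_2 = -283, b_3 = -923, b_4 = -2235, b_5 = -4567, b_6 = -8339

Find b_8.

-22243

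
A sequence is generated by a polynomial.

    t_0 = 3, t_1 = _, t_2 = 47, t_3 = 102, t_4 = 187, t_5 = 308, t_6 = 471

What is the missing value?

Using the last 5 terms:
Δ: 55, 85, 121, 163
Δ²: 30, 36, 42
Δ³: 6, 6
Constant third difference = 6.
Extend backward: 30 − 6 = 24;  55 − 24 = 31;  47 − 31 = 16

16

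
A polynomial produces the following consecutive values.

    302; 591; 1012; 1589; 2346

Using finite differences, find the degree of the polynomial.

3

D1: 289, 421, 577, 757
D2: 132, 156, 180
D3: 24, 24
The third differences are constant, so the polynomial has degree 3.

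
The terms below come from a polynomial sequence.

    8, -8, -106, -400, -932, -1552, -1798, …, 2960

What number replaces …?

-776

Using the first 7 terms:
-16  -98  -294  -532  -620  -246
-82  -196  -238  -88  374
-114  -42  150  462
72  192  312
120  120
Constant fifth difference = 120.
Extend forward: 312 + 120 = 432;  462 + 432 = 894;  374 + 894 = 1268;  -246 + 1268 = 1022;  -1798 + 1022 = -776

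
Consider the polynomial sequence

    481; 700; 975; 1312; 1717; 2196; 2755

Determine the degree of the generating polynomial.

3

D1: 219, 275, 337, 405, 479, 559
D2: 56, 62, 68, 74, 80
D3: 6, 6, 6, 6
The third differences are constant, so the polynomial has degree 3.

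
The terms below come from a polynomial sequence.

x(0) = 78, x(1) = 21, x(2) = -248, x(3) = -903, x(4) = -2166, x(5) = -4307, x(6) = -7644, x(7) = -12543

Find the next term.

-19418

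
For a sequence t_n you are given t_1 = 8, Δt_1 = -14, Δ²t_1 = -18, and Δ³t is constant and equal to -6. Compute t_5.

-180

Build the table forward from the leading diagonal:
D3: -6, -6, -6, -6, -6
D2: -18, -24, -30, -36, -42
D1: -14, -32, -56, -86, -122
t: 8, -6, -38, -94, -180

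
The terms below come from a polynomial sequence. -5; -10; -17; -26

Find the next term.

-37

-5, -7, -9
-2, -2
The second differences are constant (-2).
-9 − 2 = -11;  -26 − 11 = -37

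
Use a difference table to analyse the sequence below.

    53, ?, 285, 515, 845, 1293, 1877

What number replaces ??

137

Using the last 5 terms:
Δ: 230  330  448  584
Δ²: 100  118  136
Δ³: 18  18
Constant third difference = 18.
Extend backward: 100 − 18 = 82;  230 − 82 = 148;  285 − 148 = 137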